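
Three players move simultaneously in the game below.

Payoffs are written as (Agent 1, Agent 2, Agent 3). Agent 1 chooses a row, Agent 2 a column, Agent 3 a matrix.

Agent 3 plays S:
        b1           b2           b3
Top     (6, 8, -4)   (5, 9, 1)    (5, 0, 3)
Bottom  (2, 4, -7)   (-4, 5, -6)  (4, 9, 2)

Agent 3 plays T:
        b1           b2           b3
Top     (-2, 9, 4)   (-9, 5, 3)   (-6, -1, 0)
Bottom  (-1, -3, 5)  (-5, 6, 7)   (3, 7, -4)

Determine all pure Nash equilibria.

There is no pure-strategy Nash equilibrium.

Agent 1 against (b1, S): payoffs 6, 2 → best response Top.
Agent 1 against (b1, T): payoffs -2, -1 → best response Bottom.
Agent 1 against (b2, S): payoffs 5, -4 → best response Top.
Agent 1 against (b2, T): payoffs -9, -5 → best response Bottom.
Agent 1 against (b3, S): payoffs 5, 4 → best response Top.
Agent 1 against (b3, T): payoffs -6, 3 → best response Bottom.
Agent 2 against (Top, S): payoffs 8, 9, 0 → best response b2.
Agent 2 against (Top, T): payoffs 9, 5, -1 → best response b1.
Agent 2 against (Bottom, S): payoffs 4, 5, 9 → best response b3.
Agent 2 against (Bottom, T): payoffs -3, 6, 7 → best response b3.
Agent 3 against (Top, b1): payoffs -4, 4 → best response T.
Agent 3 against (Top, b2): payoffs 1, 3 → best response T.
Agent 3 against (Top, b3): payoffs 3, 0 → best response S.
Agent 3 against (Bottom, b1): payoffs -7, 5 → best response T.
Agent 3 against (Bottom, b2): payoffs -6, 7 → best response T.
Agent 3 against (Bottom, b3): payoffs 2, -4 → best response S.
No profile is a mutual best response for all players.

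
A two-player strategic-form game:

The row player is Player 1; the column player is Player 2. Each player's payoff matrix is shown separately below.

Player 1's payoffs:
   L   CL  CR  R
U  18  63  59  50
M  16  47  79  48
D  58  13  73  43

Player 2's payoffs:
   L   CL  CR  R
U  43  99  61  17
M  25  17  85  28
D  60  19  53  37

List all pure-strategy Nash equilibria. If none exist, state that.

Player 1 against L: payoffs 18, 16, 58 → best response D.
Player 1 against CL: payoffs 63, 47, 13 → best response U.
Player 1 against CR: payoffs 59, 79, 73 → best response M.
Player 1 against R: payoffs 50, 48, 43 → best response U.
Player 2 against U: payoffs 43, 99, 61, 17 → best response CL.
Player 2 against M: payoffs 25, 17, 85, 28 → best response CR.
Player 2 against D: payoffs 60, 19, 53, 37 → best response L.
Mutual best responses: (U, CL); (M, CR); (D, L).

Pure-strategy Nash equilibria: (U, CL); (M, CR); (D, L)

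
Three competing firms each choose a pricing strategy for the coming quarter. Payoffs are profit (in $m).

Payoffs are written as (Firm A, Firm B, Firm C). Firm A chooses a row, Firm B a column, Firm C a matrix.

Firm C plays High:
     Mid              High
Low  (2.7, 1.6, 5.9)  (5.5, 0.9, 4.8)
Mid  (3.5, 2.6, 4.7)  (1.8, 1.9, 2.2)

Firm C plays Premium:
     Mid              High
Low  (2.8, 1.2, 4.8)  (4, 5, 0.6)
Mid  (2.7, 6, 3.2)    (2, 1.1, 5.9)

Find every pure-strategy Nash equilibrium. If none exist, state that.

Pure NE: (Mid, Mid, High)

Mark each player's best response to every combination of opponents' strategies; a profile where every player is best-responding is a pure Nash equilibrium.
Firm A against (Mid, High): payoffs 2.7, 3.5 → best response Mid.
Firm A against (Mid, Premium): payoffs 2.8, 2.7 → best response Low.
Firm A against (High, High): payoffs 5.5, 1.8 → best response Low.
Firm A against (High, Premium): payoffs 4, 2 → best response Low.
Firm B against (Low, High): payoffs 1.6, 0.9 → best response Mid.
Firm B against (Low, Premium): payoffs 1.2, 5 → best response High.
Firm B against (Mid, High): payoffs 2.6, 1.9 → best response Mid.
Firm B against (Mid, Premium): payoffs 6, 1.1 → best response Mid.
Firm C against (Low, Mid): payoffs 5.9, 4.8 → best response High.
Firm C against (Low, High): payoffs 4.8, 0.6 → best response High.
Firm C against (Mid, Mid): payoffs 4.7, 3.2 → best response High.
Firm C against (Mid, High): payoffs 2.2, 5.9 → best response Premium.
Mutual best responses: (Mid, Mid, High).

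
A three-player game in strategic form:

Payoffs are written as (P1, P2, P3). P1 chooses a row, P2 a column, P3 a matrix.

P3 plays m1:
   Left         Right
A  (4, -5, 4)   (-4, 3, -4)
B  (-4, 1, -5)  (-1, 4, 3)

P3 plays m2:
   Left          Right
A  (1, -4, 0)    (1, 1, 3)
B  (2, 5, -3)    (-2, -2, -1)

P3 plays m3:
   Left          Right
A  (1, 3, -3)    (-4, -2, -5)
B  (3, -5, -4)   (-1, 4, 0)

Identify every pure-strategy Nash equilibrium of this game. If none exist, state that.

The pure Nash equilibria are (A, Right, m2) and (B, Left, m2) and (B, Right, m1).

P1 against (Left, m1): payoffs 4, -4 → best response A.
P1 against (Left, m2): payoffs 1, 2 → best response B.
P1 against (Left, m3): payoffs 1, 3 → best response B.
P1 against (Right, m1): payoffs -4, -1 → best response B.
P1 against (Right, m2): payoffs 1, -2 → best response A.
P1 against (Right, m3): payoffs -4, -1 → best response B.
P2 against (A, m1): payoffs -5, 3 → best response Right.
P2 against (A, m2): payoffs -4, 1 → best response Right.
P2 against (A, m3): payoffs 3, -2 → best response Left.
P2 against (B, m1): payoffs 1, 4 → best response Right.
P2 against (B, m2): payoffs 5, -2 → best response Left.
P2 against (B, m3): payoffs -5, 4 → best response Right.
P3 against (A, Left): payoffs 4, 0, -3 → best response m1.
P3 against (A, Right): payoffs -4, 3, -5 → best response m2.
P3 against (B, Left): payoffs -5, -3, -4 → best response m2.
P3 against (B, Right): payoffs 3, -1, 0 → best response m1.
Mutual best responses: (A, Right, m2); (B, Left, m2); (B, Right, m1).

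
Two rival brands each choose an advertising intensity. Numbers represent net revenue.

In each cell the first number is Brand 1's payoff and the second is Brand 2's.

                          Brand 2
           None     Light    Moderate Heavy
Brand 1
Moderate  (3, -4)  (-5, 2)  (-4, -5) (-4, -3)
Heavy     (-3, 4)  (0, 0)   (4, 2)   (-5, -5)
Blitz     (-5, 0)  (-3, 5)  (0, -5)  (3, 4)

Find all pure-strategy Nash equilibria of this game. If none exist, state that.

Brand 1 against None: payoffs 3, -3, -5 → best response Moderate.
Brand 1 against Light: payoffs -5, 0, -3 → best response Heavy.
Brand 1 against Moderate: payoffs -4, 4, 0 → best response Heavy.
Brand 1 against Heavy: payoffs -4, -5, 3 → best response Blitz.
Brand 2 against Moderate: payoffs -4, 2, -5, -3 → best response Light.
Brand 2 against Heavy: payoffs 4, 0, 2, -5 → best response None.
Brand 2 against Blitz: payoffs 0, 5, -5, 4 → best response Light.
No profile is a mutual best response for all players.

There is no pure-strategy Nash equilibrium.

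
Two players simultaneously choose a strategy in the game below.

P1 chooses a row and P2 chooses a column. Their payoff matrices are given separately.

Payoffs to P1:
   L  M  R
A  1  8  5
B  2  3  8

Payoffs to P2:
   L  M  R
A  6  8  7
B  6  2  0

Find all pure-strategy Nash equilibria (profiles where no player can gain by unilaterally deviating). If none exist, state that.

Check each profile: it is a Nash equilibrium iff no player can strictly gain by switching unilaterally.
(A, L): P1 can switch to B (1 → 2). Not NE.
(A, M): P1 gets 8, best alternative 3; P2 gets 8, best alternative 7. No profitable deviation — NE.
(A, R): P1 can switch to B (5 → 8). Not NE.
(B, L): P1 gets 2, best alternative 1; P2 gets 6, best alternative 2. No profitable deviation — NE.
(B, M): P1 can switch to A (3 → 8). Not NE.
(B, R): P2 can switch to L (0 → 6). Not NE.

The pure Nash equilibria are (A, M) and (B, L).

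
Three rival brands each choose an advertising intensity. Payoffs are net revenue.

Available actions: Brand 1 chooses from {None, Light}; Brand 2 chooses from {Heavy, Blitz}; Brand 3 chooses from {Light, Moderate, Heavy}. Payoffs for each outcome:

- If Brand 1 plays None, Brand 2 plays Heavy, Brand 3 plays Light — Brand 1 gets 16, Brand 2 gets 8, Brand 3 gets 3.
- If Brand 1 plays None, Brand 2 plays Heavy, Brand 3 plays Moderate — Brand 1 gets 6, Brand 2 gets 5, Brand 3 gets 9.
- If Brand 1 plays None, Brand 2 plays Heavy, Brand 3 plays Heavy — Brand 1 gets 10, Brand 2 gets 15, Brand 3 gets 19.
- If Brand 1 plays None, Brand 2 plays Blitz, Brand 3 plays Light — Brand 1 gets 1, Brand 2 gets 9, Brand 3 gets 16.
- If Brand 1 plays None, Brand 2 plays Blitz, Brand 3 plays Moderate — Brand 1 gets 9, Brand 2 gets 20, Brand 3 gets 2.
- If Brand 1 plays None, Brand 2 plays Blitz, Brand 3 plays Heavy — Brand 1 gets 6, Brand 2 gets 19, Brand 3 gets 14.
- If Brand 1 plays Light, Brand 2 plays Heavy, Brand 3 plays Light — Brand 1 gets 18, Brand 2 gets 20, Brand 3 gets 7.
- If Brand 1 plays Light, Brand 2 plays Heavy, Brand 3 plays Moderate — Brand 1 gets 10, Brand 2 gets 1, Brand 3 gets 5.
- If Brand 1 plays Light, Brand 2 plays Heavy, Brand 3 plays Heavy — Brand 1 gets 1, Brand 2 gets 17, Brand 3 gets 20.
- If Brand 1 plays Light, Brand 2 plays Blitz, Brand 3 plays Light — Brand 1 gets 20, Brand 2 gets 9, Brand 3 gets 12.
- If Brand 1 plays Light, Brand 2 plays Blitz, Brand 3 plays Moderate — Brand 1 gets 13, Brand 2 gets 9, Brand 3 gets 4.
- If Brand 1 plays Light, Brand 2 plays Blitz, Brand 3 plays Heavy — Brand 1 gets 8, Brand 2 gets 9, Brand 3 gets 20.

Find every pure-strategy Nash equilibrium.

Brand 1 against (Heavy, Light): payoffs 16, 18 → best response Light.
Brand 1 against (Heavy, Moderate): payoffs 6, 10 → best response Light.
Brand 1 against (Heavy, Heavy): payoffs 10, 1 → best response None.
Brand 1 against (Blitz, Light): payoffs 1, 20 → best response Light.
Brand 1 against (Blitz, Moderate): payoffs 9, 13 → best response Light.
Brand 1 against (Blitz, Heavy): payoffs 6, 8 → best response Light.
Brand 2 against (None, Light): payoffs 8, 9 → best response Blitz.
Brand 2 against (None, Moderate): payoffs 5, 20 → best response Blitz.
Brand 2 against (None, Heavy): payoffs 15, 19 → best response Blitz.
Brand 2 against (Light, Light): payoffs 20, 9 → best response Heavy.
Brand 2 against (Light, Moderate): payoffs 1, 9 → best response Blitz.
Brand 2 against (Light, Heavy): payoffs 17, 9 → best response Heavy.
Brand 3 against (None, Heavy): payoffs 3, 9, 19 → best response Heavy.
Brand 3 against (None, Blitz): payoffs 16, 2, 14 → best response Light.
Brand 3 against (Light, Heavy): payoffs 7, 5, 20 → best response Heavy.
Brand 3 against (Light, Blitz): payoffs 12, 4, 20 → best response Heavy.
No profile is a mutual best response for all players.

This game has no pure Nash equilibrium.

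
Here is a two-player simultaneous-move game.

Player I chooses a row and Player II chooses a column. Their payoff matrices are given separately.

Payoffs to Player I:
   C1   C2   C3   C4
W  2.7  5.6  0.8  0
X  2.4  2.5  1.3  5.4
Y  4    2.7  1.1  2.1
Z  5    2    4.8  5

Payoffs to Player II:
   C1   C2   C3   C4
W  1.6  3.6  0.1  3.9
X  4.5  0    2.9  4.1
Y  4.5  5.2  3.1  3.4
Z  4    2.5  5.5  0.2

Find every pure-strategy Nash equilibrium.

Pure NE: (Z, C3)

Check each profile: it is a Nash equilibrium iff no player can strictly gain by switching unilaterally.
(W, C1): Player I can switch to Y (2.7 → 4). Not NE.
(W, C2): Player II can switch to C4 (3.6 → 3.9). Not NE.
(W, C3): Player I can switch to X (0.8 → 1.3). Not NE.
(W, C4): Player I can switch to X (0 → 5.4). Not NE.
(X, C1): Player I can switch to W (2.4 → 2.7). Not NE.
(X, C2): Player I can switch to W (2.5 → 5.6). Not NE.
(X, C3): Player I can switch to Z (1.3 → 4.8). Not NE.
(X, C4): Player II can switch to C1 (4.1 → 4.5). Not NE.
(Z, C3): Player I gets 4.8, best alternative 1.3; Player II gets 5.5, best alternative 4. No profitable deviation — NE.
(The remaining 7 profiles each have a profitable deviation by the same check.)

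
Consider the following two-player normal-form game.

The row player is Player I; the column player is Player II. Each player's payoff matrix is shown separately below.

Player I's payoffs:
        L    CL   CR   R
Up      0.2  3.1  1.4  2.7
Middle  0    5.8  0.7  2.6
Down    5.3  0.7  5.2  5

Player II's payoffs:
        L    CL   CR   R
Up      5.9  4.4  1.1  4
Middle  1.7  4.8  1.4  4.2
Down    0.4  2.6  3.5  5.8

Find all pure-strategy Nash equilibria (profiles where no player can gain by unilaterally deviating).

Pure-strategy Nash equilibria: (Middle, CL) and (Down, R)

Player I against L: payoffs 0.2, 0, 5.3 → best response Down.
Player I against CL: payoffs 3.1, 5.8, 0.7 → best response Middle.
Player I against CR: payoffs 1.4, 0.7, 5.2 → best response Down.
Player I against R: payoffs 2.7, 2.6, 5 → best response Down.
Player II against Up: payoffs 5.9, 4.4, 1.1, 4 → best response L.
Player II against Middle: payoffs 1.7, 4.8, 1.4, 4.2 → best response CL.
Player II against Down: payoffs 0.4, 2.6, 3.5, 5.8 → best response R.
Mutual best responses: (Middle, CL); (Down, R).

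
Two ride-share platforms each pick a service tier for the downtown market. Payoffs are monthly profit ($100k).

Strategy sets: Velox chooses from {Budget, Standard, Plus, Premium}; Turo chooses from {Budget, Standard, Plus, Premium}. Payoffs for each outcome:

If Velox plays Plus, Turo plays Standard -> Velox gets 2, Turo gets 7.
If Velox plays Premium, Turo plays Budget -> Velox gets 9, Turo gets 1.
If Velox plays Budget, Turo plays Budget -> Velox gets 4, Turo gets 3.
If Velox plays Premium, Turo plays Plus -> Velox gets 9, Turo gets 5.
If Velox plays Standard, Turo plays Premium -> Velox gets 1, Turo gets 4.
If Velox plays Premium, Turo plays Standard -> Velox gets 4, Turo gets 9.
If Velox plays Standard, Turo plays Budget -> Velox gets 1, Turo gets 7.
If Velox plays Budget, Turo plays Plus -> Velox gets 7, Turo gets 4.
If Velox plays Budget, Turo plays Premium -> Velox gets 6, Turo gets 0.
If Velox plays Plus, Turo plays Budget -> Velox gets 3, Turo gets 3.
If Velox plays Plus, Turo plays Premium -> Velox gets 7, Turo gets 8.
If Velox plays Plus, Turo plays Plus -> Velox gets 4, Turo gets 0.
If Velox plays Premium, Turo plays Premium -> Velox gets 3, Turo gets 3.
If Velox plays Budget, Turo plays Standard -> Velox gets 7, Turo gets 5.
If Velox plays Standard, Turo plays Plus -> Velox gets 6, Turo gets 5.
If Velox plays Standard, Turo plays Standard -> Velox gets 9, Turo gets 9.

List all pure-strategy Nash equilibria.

The pure Nash equilibria are (Standard, Standard); (Plus, Premium).

Velox against Budget: payoffs 4, 1, 3, 9 → best response Premium.
Velox against Standard: payoffs 7, 9, 2, 4 → best response Standard.
Velox against Plus: payoffs 7, 6, 4, 9 → best response Premium.
Velox against Premium: payoffs 6, 1, 7, 3 → best response Plus.
Turo against Budget: payoffs 3, 5, 4, 0 → best response Standard.
Turo against Standard: payoffs 7, 9, 5, 4 → best response Standard.
Turo against Plus: payoffs 3, 7, 0, 8 → best response Premium.
Turo against Premium: payoffs 1, 9, 5, 3 → best response Standard.
Mutual best responses: (Standard, Standard); (Plus, Premium).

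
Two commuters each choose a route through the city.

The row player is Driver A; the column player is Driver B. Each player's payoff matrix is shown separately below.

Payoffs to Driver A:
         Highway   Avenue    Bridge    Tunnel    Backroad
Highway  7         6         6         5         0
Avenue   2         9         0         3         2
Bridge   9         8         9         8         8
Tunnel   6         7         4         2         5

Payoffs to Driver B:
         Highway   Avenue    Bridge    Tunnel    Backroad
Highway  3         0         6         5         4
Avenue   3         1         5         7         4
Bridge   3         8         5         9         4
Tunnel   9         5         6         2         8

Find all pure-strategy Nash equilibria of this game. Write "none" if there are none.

Driver A against Highway: payoffs 7, 2, 9, 6 → best response Bridge.
Driver A against Avenue: payoffs 6, 9, 8, 7 → best response Avenue.
Driver A against Bridge: payoffs 6, 0, 9, 4 → best response Bridge.
Driver A against Tunnel: payoffs 5, 3, 8, 2 → best response Bridge.
Driver A against Backroad: payoffs 0, 2, 8, 5 → best response Bridge.
Driver B against Highway: payoffs 3, 0, 6, 5, 4 → best response Bridge.
Driver B against Avenue: payoffs 3, 1, 5, 7, 4 → best response Tunnel.
Driver B against Bridge: payoffs 3, 8, 5, 9, 4 → best response Tunnel.
Driver B against Tunnel: payoffs 9, 5, 6, 2, 8 → best response Highway.
Mutual best responses: (Bridge, Tunnel).

The unique pure-strategy Nash equilibrium is (Bridge, Tunnel).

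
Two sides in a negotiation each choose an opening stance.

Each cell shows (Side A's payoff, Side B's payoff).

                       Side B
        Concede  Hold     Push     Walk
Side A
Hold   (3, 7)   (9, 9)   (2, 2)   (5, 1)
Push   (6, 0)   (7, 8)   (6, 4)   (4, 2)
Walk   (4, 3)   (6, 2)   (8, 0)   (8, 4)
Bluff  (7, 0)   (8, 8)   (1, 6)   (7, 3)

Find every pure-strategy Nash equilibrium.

(Hold, Hold) and (Walk, Walk)

Mark each player's best response to every combination of opponents' strategies; a profile where every player is best-responding is a pure Nash equilibrium.
Side A against Concede: payoffs 3, 6, 4, 7 → best response Bluff.
Side A against Hold: payoffs 9, 7, 6, 8 → best response Hold.
Side A against Push: payoffs 2, 6, 8, 1 → best response Walk.
Side A against Walk: payoffs 5, 4, 8, 7 → best response Walk.
Side B against Hold: payoffs 7, 9, 2, 1 → best response Hold.
Side B against Push: payoffs 0, 8, 4, 2 → best response Hold.
Side B against Walk: payoffs 3, 2, 0, 4 → best response Walk.
Side B against Bluff: payoffs 0, 8, 6, 3 → best response Hold.
Mutual best responses: (Hold, Hold); (Walk, Walk).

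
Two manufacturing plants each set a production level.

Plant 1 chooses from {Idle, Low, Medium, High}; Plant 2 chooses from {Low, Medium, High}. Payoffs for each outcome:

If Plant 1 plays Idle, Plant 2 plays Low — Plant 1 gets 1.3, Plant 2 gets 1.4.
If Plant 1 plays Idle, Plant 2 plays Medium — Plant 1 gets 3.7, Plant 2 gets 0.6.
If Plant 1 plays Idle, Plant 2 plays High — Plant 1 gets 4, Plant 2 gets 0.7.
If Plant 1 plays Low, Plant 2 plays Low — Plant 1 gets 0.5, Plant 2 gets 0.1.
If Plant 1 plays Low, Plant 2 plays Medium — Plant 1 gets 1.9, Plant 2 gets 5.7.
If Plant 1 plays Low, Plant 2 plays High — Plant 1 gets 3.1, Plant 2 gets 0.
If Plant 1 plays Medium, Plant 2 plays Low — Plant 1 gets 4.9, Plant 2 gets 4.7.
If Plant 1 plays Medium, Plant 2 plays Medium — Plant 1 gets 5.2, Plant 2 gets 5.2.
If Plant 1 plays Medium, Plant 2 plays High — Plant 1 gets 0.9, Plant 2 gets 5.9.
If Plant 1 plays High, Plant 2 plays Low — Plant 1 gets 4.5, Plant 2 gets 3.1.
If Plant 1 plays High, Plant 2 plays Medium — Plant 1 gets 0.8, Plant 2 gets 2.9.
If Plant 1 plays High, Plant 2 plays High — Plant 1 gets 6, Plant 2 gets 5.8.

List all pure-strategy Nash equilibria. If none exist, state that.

(High, High)

Plant 1 against Low: payoffs 1.3, 0.5, 4.9, 4.5 → best response Medium.
Plant 1 against Medium: payoffs 3.7, 1.9, 5.2, 0.8 → best response Medium.
Plant 1 against High: payoffs 4, 3.1, 0.9, 6 → best response High.
Plant 2 against Idle: payoffs 1.4, 0.6, 0.7 → best response Low.
Plant 2 against Low: payoffs 0.1, 5.7, 0 → best response Medium.
Plant 2 against Medium: payoffs 4.7, 5.2, 5.9 → best response High.
Plant 2 against High: payoffs 3.1, 2.9, 5.8 → best response High.
Mutual best responses: (High, High).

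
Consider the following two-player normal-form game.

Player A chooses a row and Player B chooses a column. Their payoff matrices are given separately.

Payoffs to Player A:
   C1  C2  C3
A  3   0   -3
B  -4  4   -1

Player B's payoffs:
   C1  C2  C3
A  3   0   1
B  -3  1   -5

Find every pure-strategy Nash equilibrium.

(A, C1); (B, C2)

Player A against C1: payoffs 3, -4 → best response A.
Player A against C2: payoffs 0, 4 → best response B.
Player A against C3: payoffs -3, -1 → best response B.
Player B against A: payoffs 3, 0, 1 → best response C1.
Player B against B: payoffs -3, 1, -5 → best response C2.
Mutual best responses: (A, C1); (B, C2).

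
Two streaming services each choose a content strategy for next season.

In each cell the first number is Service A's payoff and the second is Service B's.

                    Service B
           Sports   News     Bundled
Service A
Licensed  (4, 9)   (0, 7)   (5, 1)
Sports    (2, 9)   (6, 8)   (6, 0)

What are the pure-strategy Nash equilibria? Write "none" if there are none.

The unique pure-strategy Nash equilibrium is (Licensed, Sports).

(Licensed, Sports): Service A gets 4, best alternative 2; Service B gets 9, best alternative 7. No profitable deviation — NE.
(Licensed, News): Service A can switch to Sports (0 → 6). Not NE.
(Licensed, Bundled): Service A can switch to Sports (5 → 6). Not NE.
(Sports, Sports): Service A can switch to Licensed (2 → 4). Not NE.
(Sports, News): Service B can switch to Sports (8 → 9). Not NE.
(Sports, Bundled): Service B can switch to Sports (0 → 9). Not NE.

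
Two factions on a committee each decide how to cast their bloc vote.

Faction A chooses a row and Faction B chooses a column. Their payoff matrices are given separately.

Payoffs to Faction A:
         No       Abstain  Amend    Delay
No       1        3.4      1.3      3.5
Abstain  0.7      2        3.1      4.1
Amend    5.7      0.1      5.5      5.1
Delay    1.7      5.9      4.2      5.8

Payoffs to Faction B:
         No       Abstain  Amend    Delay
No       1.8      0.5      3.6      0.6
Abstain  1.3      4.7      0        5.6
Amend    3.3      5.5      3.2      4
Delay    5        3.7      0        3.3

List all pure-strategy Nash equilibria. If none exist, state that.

(No, No): Faction A can switch to Amend (1 → 5.7). Not NE.
(No, Abstain): Faction A can switch to Delay (3.4 → 5.9). Not NE.
(No, Amend): Faction A can switch to Abstain (1.3 → 3.1). Not NE.
(No, Delay): Faction A can switch to Abstain (3.5 → 4.1). Not NE.
(Abstain, No): Faction A can switch to No (0.7 → 1). Not NE.
(Abstain, Abstain): Faction A can switch to No (2 → 3.4). Not NE.
(Abstain, Amend): Faction A can switch to Amend (3.1 → 5.5). Not NE.
(Abstain, Delay): Faction A can switch to Amend (4.1 → 5.1). Not NE.
(The remaining 8 profiles each have a profitable deviation by the same check.)

none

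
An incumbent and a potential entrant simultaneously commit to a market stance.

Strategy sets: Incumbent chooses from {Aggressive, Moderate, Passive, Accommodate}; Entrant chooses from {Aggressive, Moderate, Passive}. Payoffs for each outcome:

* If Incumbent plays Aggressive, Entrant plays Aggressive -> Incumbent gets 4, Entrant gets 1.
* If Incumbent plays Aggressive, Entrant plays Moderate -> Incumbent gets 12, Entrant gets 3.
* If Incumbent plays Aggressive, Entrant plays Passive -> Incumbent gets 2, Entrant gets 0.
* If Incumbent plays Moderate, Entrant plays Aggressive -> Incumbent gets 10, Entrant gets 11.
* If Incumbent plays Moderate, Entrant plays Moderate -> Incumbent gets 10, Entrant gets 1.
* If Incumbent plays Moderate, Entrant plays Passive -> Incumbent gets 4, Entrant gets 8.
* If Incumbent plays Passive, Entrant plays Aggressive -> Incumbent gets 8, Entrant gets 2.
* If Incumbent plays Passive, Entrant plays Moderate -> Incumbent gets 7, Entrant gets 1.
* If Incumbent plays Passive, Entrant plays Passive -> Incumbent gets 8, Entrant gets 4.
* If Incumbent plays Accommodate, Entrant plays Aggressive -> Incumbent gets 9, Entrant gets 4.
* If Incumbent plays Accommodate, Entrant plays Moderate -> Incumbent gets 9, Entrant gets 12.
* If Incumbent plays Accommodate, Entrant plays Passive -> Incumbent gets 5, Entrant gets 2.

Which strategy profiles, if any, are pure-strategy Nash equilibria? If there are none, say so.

Mark each player's best response to every combination of opponents' strategies; a profile where every player is best-responding is a pure Nash equilibrium.
Incumbent against Aggressive: payoffs 4, 10, 8, 9 → best response Moderate.
Incumbent against Moderate: payoffs 12, 10, 7, 9 → best response Aggressive.
Incumbent against Passive: payoffs 2, 4, 8, 5 → best response Passive.
Entrant against Aggressive: payoffs 1, 3, 0 → best response Moderate.
Entrant against Moderate: payoffs 11, 1, 8 → best response Aggressive.
Entrant against Passive: payoffs 2, 1, 4 → best response Passive.
Entrant against Accommodate: payoffs 4, 12, 2 → best response Moderate.
Mutual best responses: (Aggressive, Moderate); (Moderate, Aggressive); (Passive, Passive).

(Aggressive, Moderate); (Moderate, Aggressive); (Passive, Passive)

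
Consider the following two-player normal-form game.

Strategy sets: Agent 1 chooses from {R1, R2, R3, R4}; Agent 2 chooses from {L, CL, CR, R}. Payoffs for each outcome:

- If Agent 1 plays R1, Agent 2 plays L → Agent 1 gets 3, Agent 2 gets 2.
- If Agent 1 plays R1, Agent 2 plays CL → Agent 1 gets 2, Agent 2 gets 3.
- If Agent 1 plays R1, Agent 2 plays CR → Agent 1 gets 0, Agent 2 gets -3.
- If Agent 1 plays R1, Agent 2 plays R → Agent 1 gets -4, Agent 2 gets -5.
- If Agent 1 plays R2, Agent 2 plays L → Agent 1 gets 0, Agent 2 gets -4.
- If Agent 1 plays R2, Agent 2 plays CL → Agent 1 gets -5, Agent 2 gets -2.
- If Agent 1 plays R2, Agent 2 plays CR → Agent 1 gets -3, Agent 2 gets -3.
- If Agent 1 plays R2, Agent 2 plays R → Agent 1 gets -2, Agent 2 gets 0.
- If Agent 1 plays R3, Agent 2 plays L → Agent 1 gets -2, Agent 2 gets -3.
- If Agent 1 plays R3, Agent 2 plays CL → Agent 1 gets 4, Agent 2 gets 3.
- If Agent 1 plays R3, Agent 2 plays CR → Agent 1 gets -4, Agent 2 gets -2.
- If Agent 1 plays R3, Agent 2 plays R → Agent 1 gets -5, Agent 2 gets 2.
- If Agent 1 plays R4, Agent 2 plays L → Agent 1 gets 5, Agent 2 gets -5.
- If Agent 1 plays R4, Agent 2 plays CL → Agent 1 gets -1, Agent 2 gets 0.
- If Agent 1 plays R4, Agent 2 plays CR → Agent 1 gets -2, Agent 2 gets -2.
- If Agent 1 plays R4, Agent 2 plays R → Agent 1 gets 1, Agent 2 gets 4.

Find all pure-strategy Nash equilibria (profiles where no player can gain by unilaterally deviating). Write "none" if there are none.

(R3, CL) and (R4, R)

(R1, L): Agent 1 can switch to R4 (3 → 5). Not NE.
(R1, CL): Agent 1 can switch to R3 (2 → 4). Not NE.
(R1, CR): Agent 2 can switch to L (-3 → 2). Not NE.
(R1, R): Agent 1 can switch to R2 (-4 → -2). Not NE.
(R2, L): Agent 1 can switch to R1 (0 → 3). Not NE.
(R2, CL): Agent 1 can switch to R1 (-5 → 2). Not NE.
(R2, CR): Agent 1 can switch to R1 (-3 → 0). Not NE.
(R2, R): Agent 1 can switch to R4 (-2 → 1). Not NE.
(R3, CL): Agent 1 gets 4, best alternative 2; Agent 2 gets 3, best alternative 2. No profitable deviation — NE.
(R4, R): Agent 1 gets 1, best alternative -2; Agent 2 gets 4, best alternative 0. No profitable deviation — NE.
(The remaining 6 profiles each have a profitable deviation by the same check.)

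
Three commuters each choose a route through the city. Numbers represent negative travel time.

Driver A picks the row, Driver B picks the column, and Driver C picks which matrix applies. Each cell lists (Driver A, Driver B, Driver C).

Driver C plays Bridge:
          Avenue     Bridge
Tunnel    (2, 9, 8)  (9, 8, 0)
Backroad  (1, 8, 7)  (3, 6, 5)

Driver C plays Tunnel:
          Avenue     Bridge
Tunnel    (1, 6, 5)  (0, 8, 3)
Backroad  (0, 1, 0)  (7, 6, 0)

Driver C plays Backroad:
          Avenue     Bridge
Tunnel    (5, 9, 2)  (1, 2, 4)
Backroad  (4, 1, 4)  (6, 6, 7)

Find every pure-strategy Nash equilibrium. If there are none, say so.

The pure Nash equilibria are (Tunnel, Avenue, Bridge); (Backroad, Bridge, Backroad).

Mark each player's best response to every combination of opponents' strategies; a profile where every player is best-responding is a pure Nash equilibrium.
Driver A against (Avenue, Bridge): payoffs 2, 1 → best response Tunnel.
Driver A against (Avenue, Tunnel): payoffs 1, 0 → best response Tunnel.
Driver A against (Avenue, Backroad): payoffs 5, 4 → best response Tunnel.
Driver A against (Bridge, Bridge): payoffs 9, 3 → best response Tunnel.
Driver A against (Bridge, Tunnel): payoffs 0, 7 → best response Backroad.
Driver A against (Bridge, Backroad): payoffs 1, 6 → best response Backroad.
Driver B against (Tunnel, Bridge): payoffs 9, 8 → best response Avenue.
Driver B against (Tunnel, Tunnel): payoffs 6, 8 → best response Bridge.
Driver B against (Tunnel, Backroad): payoffs 9, 2 → best response Avenue.
Driver B against (Backroad, Bridge): payoffs 8, 6 → best response Avenue.
Driver B against (Backroad, Tunnel): payoffs 1, 6 → best response Bridge.
Driver B against (Backroad, Backroad): payoffs 1, 6 → best response Bridge.
Driver C against (Tunnel, Avenue): payoffs 8, 5, 2 → best response Bridge.
Driver C against (Tunnel, Bridge): payoffs 0, 3, 4 → best response Backroad.
Driver C against (Backroad, Avenue): payoffs 7, 0, 4 → best response Bridge.
Driver C against (Backroad, Bridge): payoffs 5, 0, 7 → best response Backroad.
Mutual best responses: (Tunnel, Avenue, Bridge); (Backroad, Bridge, Backroad).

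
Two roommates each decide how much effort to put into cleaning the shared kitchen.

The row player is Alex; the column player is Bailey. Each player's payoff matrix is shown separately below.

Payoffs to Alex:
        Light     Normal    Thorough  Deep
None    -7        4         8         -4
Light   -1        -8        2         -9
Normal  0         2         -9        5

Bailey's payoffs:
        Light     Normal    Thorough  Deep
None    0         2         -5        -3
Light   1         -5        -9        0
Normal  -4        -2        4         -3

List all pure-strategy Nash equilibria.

Check each profile: it is a Nash equilibrium iff no player can strictly gain by switching unilaterally.
(None, Light): Alex can switch to Light (-7 → -1). Not NE.
(None, Normal): Alex gets 4, best alternative 2; Bailey gets 2, best alternative 0. No profitable deviation — NE.
(None, Thorough): Bailey can switch to Light (-5 → 0). Not NE.
(None, Deep): Alex can switch to Normal (-4 → 5). Not NE.
(Light, Light): Alex can switch to Normal (-1 → 0). Not NE.
(Light, Normal): Alex can switch to None (-8 → 4). Not NE.
(Light, Thorough): Alex can switch to None (2 → 8). Not NE.
(The remaining 5 profiles each have a profitable deviation by the same check.)

Pure NE: (None, Normal)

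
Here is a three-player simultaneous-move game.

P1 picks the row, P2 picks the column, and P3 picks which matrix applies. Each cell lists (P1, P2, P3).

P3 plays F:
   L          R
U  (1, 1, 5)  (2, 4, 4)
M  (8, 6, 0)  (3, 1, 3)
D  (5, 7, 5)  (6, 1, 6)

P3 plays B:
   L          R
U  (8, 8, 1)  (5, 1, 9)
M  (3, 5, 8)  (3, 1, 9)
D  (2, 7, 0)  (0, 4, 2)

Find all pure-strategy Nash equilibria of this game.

(U, L, F): P1 can switch to M (1 → 8). Not NE.
(U, L, B): P3 can switch to F (1 → 5). Not NE.
(U, R, F): P1 can switch to M (2 → 3). Not NE.
(U, R, B): P2 can switch to L (1 → 8). Not NE.
(M, L, F): P3 can switch to B (0 → 8). Not NE.
(M, L, B): P1 can switch to U (3 → 8). Not NE.
(The remaining 6 profiles each have a profitable deviation by the same check.)

This game has no pure Nash equilibrium.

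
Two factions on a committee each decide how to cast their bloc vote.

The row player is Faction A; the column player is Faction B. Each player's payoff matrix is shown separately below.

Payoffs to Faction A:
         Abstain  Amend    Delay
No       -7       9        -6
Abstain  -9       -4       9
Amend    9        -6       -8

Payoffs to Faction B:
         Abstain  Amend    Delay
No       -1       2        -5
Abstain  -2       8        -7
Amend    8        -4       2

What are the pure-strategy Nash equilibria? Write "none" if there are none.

The pure Nash equilibria are (No, Amend), (Amend, Abstain).

Faction A against Abstain: payoffs -7, -9, 9 → best response Amend.
Faction A against Amend: payoffs 9, -4, -6 → best response No.
Faction A against Delay: payoffs -6, 9, -8 → best response Abstain.
Faction B against No: payoffs -1, 2, -5 → best response Amend.
Faction B against Abstain: payoffs -2, 8, -7 → best response Amend.
Faction B against Amend: payoffs 8, -4, 2 → best response Abstain.
Mutual best responses: (No, Amend); (Amend, Abstain).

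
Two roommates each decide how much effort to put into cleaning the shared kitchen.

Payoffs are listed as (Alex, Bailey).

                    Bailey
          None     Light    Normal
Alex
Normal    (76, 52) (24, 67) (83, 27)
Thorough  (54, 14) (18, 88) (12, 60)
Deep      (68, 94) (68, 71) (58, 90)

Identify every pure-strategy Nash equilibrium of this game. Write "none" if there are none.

There is no pure-strategy Nash equilibrium.

Mark each player's best response to every combination of opponents' strategies; a profile where every player is best-responding is a pure Nash equilibrium.
Alex against None: payoffs 76, 54, 68 → best response Normal.
Alex against Light: payoffs 24, 18, 68 → best response Deep.
Alex against Normal: payoffs 83, 12, 58 → best response Normal.
Bailey against Normal: payoffs 52, 67, 27 → best response Light.
Bailey against Thorough: payoffs 14, 88, 60 → best response Light.
Bailey against Deep: payoffs 94, 71, 90 → best response None.
No profile is a mutual best response for all players.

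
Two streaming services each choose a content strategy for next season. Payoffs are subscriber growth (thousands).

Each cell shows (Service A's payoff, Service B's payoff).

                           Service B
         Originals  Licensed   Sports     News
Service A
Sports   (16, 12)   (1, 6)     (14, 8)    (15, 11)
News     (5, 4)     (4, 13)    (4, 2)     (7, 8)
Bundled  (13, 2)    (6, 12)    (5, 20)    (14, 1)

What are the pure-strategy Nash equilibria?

The unique pure-strategy Nash equilibrium is (Sports, Originals).

Service A against Originals: payoffs 16, 5, 13 → best response Sports.
Service A against Licensed: payoffs 1, 4, 6 → best response Bundled.
Service A against Sports: payoffs 14, 4, 5 → best response Sports.
Service A against News: payoffs 15, 7, 14 → best response Sports.
Service B against Sports: payoffs 12, 6, 8, 11 → best response Originals.
Service B against News: payoffs 4, 13, 2, 8 → best response Licensed.
Service B against Bundled: payoffs 2, 12, 20, 1 → best response Sports.
Mutual best responses: (Sports, Originals).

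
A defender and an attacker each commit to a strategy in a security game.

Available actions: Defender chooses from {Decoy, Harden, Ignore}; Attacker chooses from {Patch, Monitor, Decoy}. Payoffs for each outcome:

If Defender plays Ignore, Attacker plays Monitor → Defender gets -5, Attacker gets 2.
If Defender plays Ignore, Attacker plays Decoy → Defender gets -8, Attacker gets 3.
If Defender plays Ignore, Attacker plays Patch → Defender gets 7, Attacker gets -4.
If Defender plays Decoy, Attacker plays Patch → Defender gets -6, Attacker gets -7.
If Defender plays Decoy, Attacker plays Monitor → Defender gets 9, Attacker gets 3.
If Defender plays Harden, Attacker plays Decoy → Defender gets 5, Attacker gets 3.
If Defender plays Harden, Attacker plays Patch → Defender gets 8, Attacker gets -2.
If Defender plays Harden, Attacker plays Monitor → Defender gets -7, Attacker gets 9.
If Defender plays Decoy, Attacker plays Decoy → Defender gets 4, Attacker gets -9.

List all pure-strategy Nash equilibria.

(Decoy, Patch): Defender can switch to Harden (-6 → 8). Not NE.
(Decoy, Monitor): Defender gets 9, best alternative -5; Attacker gets 3, best alternative -7. No profitable deviation — NE.
(Decoy, Decoy): Defender can switch to Harden (4 → 5). Not NE.
(Harden, Patch): Attacker can switch to Monitor (-2 → 9). Not NE.
(Harden, Monitor): Defender can switch to Decoy (-7 → 9). Not NE.
(Harden, Decoy): Attacker can switch to Monitor (3 → 9). Not NE.
(Ignore, Patch): Defender can switch to Harden (7 → 8). Not NE.
(Ignore, Monitor): Defender can switch to Decoy (-5 → 9). Not NE.
(Ignore, Decoy): Defender can switch to Decoy (-8 → 4). Not NE.

(Decoy, Monitor)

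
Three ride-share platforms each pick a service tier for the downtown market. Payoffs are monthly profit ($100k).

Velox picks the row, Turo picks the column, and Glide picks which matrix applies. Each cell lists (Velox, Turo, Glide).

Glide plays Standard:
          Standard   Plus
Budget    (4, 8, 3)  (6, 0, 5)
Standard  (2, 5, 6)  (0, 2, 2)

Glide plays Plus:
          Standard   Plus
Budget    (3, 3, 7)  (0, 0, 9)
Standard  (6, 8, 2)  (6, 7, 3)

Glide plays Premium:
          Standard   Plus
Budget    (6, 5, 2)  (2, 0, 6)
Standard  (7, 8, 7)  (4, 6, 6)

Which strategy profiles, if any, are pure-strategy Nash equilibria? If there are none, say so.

(Standard, Standard, Premium)

(Budget, Standard, Standard): Glide can switch to Plus (3 → 7). Not NE.
(Budget, Standard, Plus): Velox can switch to Standard (3 → 6). Not NE.
(Budget, Standard, Premium): Velox can switch to Standard (6 → 7). Not NE.
(Budget, Plus, Standard): Turo can switch to Standard (0 → 8). Not NE.
(Budget, Plus, Plus): Velox can switch to Standard (0 → 6). Not NE.
(Budget, Plus, Premium): Velox can switch to Standard (2 → 4). Not NE.
(Standard, Standard, Standard): Velox can switch to Budget (2 → 4). Not NE.
(Standard, Standard, Plus): Glide can switch to Standard (2 → 6). Not NE.
(Standard, Standard, Premium): Velox gets 7, best alternative 6; Turo gets 8, best alternative 6; Glide gets 7, best alternative 6. No profitable deviation — NE.
(The remaining 3 profiles each have a profitable deviation by the same check.)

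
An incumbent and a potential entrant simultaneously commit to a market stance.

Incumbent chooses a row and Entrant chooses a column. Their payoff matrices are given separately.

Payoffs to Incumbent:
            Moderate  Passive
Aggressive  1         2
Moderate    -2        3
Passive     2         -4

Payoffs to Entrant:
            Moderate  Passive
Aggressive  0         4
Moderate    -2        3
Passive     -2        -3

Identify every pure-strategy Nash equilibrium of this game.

Pure-strategy Nash equilibria: (Moderate, Passive); (Passive, Moderate)

Incumbent against Moderate: payoffs 1, -2, 2 → best response Passive.
Incumbent against Passive: payoffs 2, 3, -4 → best response Moderate.
Entrant against Aggressive: payoffs 0, 4 → best response Passive.
Entrant against Moderate: payoffs -2, 3 → best response Passive.
Entrant against Passive: payoffs -2, -3 → best response Moderate.
Mutual best responses: (Moderate, Passive); (Passive, Moderate).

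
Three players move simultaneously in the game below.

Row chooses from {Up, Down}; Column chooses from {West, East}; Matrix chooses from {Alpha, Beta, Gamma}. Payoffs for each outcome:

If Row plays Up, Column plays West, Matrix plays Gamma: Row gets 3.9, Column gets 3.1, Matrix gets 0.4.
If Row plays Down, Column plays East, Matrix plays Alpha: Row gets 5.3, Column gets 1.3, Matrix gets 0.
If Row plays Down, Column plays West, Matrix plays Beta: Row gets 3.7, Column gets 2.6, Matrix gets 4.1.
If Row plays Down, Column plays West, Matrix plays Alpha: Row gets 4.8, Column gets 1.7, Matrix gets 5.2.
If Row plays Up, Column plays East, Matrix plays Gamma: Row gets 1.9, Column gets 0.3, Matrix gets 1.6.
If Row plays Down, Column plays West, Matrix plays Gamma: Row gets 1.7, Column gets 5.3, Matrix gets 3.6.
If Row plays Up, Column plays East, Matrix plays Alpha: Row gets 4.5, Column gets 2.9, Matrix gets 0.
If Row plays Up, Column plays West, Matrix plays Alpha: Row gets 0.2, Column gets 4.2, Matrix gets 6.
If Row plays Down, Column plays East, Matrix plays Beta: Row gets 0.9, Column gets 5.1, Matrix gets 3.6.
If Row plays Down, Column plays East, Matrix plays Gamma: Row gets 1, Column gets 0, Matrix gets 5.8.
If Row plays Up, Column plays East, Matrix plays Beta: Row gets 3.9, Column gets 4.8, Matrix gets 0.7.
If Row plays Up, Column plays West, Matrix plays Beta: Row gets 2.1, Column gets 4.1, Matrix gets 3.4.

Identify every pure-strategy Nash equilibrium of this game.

Row against (West, Alpha): payoffs 0.2, 4.8 → best response Down.
Row against (West, Beta): payoffs 2.1, 3.7 → best response Down.
Row against (West, Gamma): payoffs 3.9, 1.7 → best response Up.
Row against (East, Alpha): payoffs 4.5, 5.3 → best response Down.
Row against (East, Beta): payoffs 3.9, 0.9 → best response Up.
Row against (East, Gamma): payoffs 1.9, 1 → best response Up.
Column against (Up, Alpha): payoffs 4.2, 2.9 → best response West.
Column against (Up, Beta): payoffs 4.1, 4.8 → best response East.
Column against (Up, Gamma): payoffs 3.1, 0.3 → best response West.
Column against (Down, Alpha): payoffs 1.7, 1.3 → best response West.
Column against (Down, Beta): payoffs 2.6, 5.1 → best response East.
Column against (Down, Gamma): payoffs 5.3, 0 → best response West.
Matrix against (Up, West): payoffs 6, 3.4, 0.4 → best response Alpha.
Matrix against (Up, East): payoffs 0, 0.7, 1.6 → best response Gamma.
Matrix against (Down, West): payoffs 5.2, 4.1, 3.6 → best response Alpha.
Matrix against (Down, East): payoffs 0, 3.6, 5.8 → best response Gamma.
Mutual best responses: (Down, West, Alpha).

Pure NE: (Down, West, Alpha)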